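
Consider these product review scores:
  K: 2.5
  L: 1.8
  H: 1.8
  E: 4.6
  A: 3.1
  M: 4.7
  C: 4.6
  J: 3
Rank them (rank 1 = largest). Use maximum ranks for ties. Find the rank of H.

Sorted (descending): 4.7, 4.6, 4.6, 3.1, 3, 2.5, 1.8, 1.8
The 2 values of 4.6 occupy positions 2–3 → each gets rank 3.
The 2 values of 1.8 occupy positions 7–8 → each gets rank 8.
H has value 1.8 → rank 8.

8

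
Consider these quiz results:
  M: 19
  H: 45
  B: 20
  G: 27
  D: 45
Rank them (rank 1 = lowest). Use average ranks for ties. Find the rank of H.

4.5

Sorted (ascending): 19, 20, 27, 45, 45
The 2 values of 45 occupy positions 4–5 → average rank (4+5)/2 = 4.5.
H has value 45 → rank 4.5.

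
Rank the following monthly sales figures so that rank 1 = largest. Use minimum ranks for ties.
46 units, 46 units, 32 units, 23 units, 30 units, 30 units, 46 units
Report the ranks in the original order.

1, 1, 4, 7, 5, 5, 1

Sorted (descending): 46, 46, 46, 32, 30, 30, 23
The 3 values of 46 occupy positions 1–3 → each gets rank 1.
The 2 values of 30 occupy positions 5–6 → each gets rank 5.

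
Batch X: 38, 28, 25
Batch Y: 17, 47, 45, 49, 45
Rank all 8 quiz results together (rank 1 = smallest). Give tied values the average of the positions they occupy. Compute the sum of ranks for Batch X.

Sorted (ascending): 17, 25, 28, 38, 45, 45, 47, 49
The 2 values of 45 occupy positions 5–6 → average rank (5+6)/2 = 5.5.
Batch X values → pooled ranks: 38→4, 28→3, 25→2
Rank sum = 4 + 3 + 2 = 9

9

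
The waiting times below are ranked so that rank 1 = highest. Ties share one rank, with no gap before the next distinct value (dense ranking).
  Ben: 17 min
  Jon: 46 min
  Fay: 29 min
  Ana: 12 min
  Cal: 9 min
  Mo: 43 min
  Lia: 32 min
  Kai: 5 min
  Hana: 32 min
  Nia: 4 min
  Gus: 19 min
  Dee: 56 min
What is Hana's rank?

Sorted (descending): 56, 46, 43, 32, 32, 29, 19, 17, 12, 9, 5, 4
The 2 values of 32 share dense rank 4.
Remaining distinct values take the next consecutive integers.
Hana has value 32 min → rank 4.

4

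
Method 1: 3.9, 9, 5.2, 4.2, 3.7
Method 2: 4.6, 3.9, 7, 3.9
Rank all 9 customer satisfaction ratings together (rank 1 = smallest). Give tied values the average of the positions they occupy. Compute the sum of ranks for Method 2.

20

Sorted (ascending): 3.7, 3.9, 3.9, 3.9, 4.2, 4.6, 5.2, 7, 9
The 3 values of 3.9 occupy positions 2–4 → average rank 3.
Method 2 values → pooled ranks: 4.6→6, 3.9→3, 7→8, 3.9→3
Rank sum = 6 + 3 + 8 + 3 = 20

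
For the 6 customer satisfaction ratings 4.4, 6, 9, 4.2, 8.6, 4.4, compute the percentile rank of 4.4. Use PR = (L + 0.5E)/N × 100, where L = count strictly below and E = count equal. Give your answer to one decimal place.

33.3

N = 6.
Strictly below 4.4: 1. Equal to 4.4: 2.
PR = (1 + 0.5·2)/6 × 100 = 33.3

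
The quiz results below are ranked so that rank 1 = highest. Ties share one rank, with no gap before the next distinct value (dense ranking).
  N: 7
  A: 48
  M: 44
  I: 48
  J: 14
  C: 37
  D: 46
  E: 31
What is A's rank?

1

Sorted (descending): 48, 48, 46, 44, 37, 31, 14, 7
The 2 values of 48 share dense rank 1.
Remaining distinct values take the next consecutive integers.
A has value 48 → rank 1.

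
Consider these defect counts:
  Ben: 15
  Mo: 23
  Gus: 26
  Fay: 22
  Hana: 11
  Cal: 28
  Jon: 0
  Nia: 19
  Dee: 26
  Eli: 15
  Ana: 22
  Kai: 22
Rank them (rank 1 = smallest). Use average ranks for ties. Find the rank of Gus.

10.5

Sorted (ascending): 0, 11, 15, 15, 19, 22, 22, 22, 23, 26, 26, 28
The 2 values of 15 occupy positions 3–4 → average rank (3+4)/2 = 3.5.
The 3 values of 22 occupy positions 6–8 → average rank 7.
The 2 values of 26 occupy positions 10–11 → average rank (10+11)/2 = 10.5.
Gus has value 26 → rank 10.5.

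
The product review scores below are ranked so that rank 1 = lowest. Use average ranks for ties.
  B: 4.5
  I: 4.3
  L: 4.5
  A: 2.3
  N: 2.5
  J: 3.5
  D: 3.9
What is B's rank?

6.5

Sorted (ascending): 2.3, 2.5, 3.5, 3.9, 4.3, 4.5, 4.5
The 2 values of 4.5 occupy positions 6–7 → average rank (6+7)/2 = 6.5.
B has value 4.5 → rank 6.5.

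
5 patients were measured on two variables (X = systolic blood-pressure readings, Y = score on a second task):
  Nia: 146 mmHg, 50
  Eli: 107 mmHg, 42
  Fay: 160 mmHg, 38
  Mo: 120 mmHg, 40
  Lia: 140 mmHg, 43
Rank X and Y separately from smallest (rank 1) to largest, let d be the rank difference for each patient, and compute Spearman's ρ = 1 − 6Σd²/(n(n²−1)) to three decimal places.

-0.100

Ranks of variable 1: 4, 1, 5, 2, 3
Ranks of variable 2: 5, 3, 1, 2, 4
d = r₁ − r₂: -1, -2, 4, 0, -1
d²: 1, 4, 16, 0, 1; Σd² = 22
ρ = 1 − 6·22/(5·24) = 1 − 132/120 = -0.100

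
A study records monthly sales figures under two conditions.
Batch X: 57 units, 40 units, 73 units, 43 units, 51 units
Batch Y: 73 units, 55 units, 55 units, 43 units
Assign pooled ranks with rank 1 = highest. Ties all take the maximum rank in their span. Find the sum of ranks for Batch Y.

Sorted (descending): 73, 73, 57, 55, 55, 51, 43, 43, 40
The 2 values of 73 occupy positions 1–2 → each gets rank 2.
The 2 values of 55 occupy positions 4–5 → each gets rank 5.
The 2 values of 43 occupy positions 7–8 → each gets rank 8.
Batch Y values → pooled ranks: 73→2, 55→5, 55→5, 43→8
Rank sum = 2 + 5 + 5 + 8 = 20

20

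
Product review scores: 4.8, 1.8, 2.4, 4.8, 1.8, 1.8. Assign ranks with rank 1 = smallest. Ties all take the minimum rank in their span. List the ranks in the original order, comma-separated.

Sorted (ascending): 1.8, 1.8, 1.8, 2.4, 4.8, 4.8
The 3 values of 1.8 occupy positions 1–3 → each gets rank 1.
The 2 values of 4.8 occupy positions 5–6 → each gets rank 5.

5, 1, 4, 5, 1, 1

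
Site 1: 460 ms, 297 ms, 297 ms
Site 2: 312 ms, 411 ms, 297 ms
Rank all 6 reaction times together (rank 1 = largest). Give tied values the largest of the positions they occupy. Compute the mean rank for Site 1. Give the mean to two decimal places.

4.33

Sorted (descending): 460, 411, 312, 297, 297, 297
The 3 values of 297 occupy positions 4–6 → each gets rank 6.
Site 1 values → pooled ranks: 460→1, 297→6, 297→6
Mean rank = (1 + 6 + 6) / 3 = 4.33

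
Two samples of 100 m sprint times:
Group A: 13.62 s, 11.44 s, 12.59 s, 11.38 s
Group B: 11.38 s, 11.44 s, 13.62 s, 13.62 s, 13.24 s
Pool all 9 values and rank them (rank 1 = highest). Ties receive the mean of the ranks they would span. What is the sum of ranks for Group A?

22

Sorted (descending): 13.62, 13.62, 13.62, 13.24, 12.59, 11.44, 11.44, 11.38, 11.38
The 3 values of 13.62 occupy positions 1–3 → average rank 2.
The 2 values of 11.44 occupy positions 6–7 → average rank (6+7)/2 = 6.5.
The 2 values of 11.38 occupy positions 8–9 → average rank (8+9)/2 = 8.5.
Group A values → pooled ranks: 13.62→2, 11.44→6.5, 12.59→5, 11.38→8.5
Rank sum = 2 + 6.5 + 5 + 8.5 = 22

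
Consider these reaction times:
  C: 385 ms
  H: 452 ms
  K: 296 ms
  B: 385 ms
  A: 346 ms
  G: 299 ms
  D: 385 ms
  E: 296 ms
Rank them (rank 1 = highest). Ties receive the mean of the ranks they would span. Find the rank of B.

Sorted (descending): 452, 385, 385, 385, 346, 299, 296, 296
The 3 values of 385 occupy positions 2–4 → average rank 3.
The 2 values of 296 occupy positions 7–8 → average rank (7+8)/2 = 7.5.
B has value 385 ms → rank 3.

3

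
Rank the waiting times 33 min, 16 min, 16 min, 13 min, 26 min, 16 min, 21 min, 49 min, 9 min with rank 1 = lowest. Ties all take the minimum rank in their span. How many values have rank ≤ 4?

Sorted (ascending): 9, 13, 16, 16, 16, 21, 26, 33, 49
The 3 values of 16 occupy positions 3–5 → each gets rank 3.
Ranks ≤ 4: {1, 2, 3, 3, 3} → 5 values.

5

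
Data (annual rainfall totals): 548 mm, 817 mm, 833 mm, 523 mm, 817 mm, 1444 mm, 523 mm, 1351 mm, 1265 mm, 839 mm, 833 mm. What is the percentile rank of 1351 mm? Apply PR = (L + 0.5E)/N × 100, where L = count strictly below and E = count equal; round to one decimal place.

86.4

N = 11.
Strictly below 1351: 9. Equal to 1351: 1.
PR = (9 + 0.5·1)/11 × 100 = 86.4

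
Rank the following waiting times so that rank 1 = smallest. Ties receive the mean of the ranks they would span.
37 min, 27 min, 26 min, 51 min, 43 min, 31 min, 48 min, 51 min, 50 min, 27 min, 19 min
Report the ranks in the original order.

Sorted (ascending): 19, 26, 27, 27, 31, 37, 43, 48, 50, 51, 51
The 2 values of 27 occupy positions 3–4 → average rank (3+4)/2 = 3.5.
The 2 values of 51 occupy positions 10–11 → average rank (10+11)/2 = 10.5.

6, 3.5, 2, 10.5, 7, 5, 8, 10.5, 9, 3.5, 1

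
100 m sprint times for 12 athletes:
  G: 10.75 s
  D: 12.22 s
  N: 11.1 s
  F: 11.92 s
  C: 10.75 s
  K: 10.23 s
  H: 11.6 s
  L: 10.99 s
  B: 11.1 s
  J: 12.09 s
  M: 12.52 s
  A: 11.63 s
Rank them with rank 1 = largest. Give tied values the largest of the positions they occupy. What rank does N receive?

8

Sorted (descending): 12.52, 12.22, 12.09, 11.92, 11.63, 11.6, 11.1, 11.1, 10.99, 10.75, 10.75, 10.23
The 2 values of 11.1 occupy positions 7–8 → each gets rank 8.
The 2 values of 10.75 occupy positions 10–11 → each gets rank 11.
N has value 11.1 s → rank 8.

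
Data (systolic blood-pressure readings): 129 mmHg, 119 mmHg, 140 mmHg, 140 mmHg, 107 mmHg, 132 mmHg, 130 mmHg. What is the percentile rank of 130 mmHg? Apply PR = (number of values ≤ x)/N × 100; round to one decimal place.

57.1

N = 7.
Strictly below 130: 3. Equal to 130: 1.
PR = 4/7 × 100 = 57.1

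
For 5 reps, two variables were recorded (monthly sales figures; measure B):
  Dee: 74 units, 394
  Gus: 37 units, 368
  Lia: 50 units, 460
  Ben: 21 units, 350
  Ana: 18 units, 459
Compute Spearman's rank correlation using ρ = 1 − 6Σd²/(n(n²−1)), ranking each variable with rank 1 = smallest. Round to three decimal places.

0.200

Ranks of variable 1: 5, 3, 4, 2, 1
Ranks of variable 2: 3, 2, 5, 1, 4
d = r₁ − r₂: 2, 1, -1, 1, -3
d²: 4, 1, 1, 1, 9; Σd² = 16
ρ = 1 − 6·16/(5·24) = 1 − 96/120 = 0.200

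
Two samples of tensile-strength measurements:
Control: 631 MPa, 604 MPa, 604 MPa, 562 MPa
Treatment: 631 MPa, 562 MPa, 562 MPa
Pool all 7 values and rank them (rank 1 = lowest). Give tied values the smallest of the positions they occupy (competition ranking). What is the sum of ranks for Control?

15

Sorted (ascending): 562, 562, 562, 604, 604, 631, 631
The 3 values of 562 occupy positions 1–3 → each gets rank 1.
The 2 values of 604 occupy positions 4–5 → each gets rank 4.
The 2 values of 631 occupy positions 6–7 → each gets rank 6.
Control values → pooled ranks: 631→6, 604→4, 604→4, 562→1
Rank sum = 6 + 4 + 4 + 1 = 15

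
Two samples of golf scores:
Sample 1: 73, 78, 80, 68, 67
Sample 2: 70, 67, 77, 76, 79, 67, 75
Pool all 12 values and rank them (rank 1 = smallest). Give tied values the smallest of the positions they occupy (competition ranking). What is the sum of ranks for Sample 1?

33

Sorted (ascending): 67, 67, 67, 68, 70, 73, 75, 76, 77, 78, 79, 80
The 3 values of 67 occupy positions 1–3 → each gets rank 1.
Sample 1 values → pooled ranks: 73→6, 78→10, 80→12, 68→4, 67→1
Rank sum = 6 + 10 + 12 + 4 + 1 = 33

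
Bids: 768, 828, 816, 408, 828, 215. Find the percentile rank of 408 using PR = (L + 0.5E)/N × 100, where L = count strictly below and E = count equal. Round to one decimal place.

N = 6.
Strictly below 408: 1. Equal to 408: 1.
PR = (1 + 0.5·1)/6 × 100 = 25.0

25.0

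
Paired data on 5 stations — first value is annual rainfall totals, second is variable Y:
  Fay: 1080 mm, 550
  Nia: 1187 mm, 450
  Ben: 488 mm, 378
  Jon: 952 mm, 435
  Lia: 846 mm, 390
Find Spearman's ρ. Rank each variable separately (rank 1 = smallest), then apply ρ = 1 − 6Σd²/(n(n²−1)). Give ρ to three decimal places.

Ranks of variable 1: 4, 5, 1, 3, 2
Ranks of variable 2: 5, 4, 1, 3, 2
d = r₁ − r₂: -1, 1, 0, 0, 0
d²: 1, 1, 0, 0, 0; Σd² = 2
ρ = 1 − 6·2/(5·24) = 1 − 12/120 = 0.900

0.900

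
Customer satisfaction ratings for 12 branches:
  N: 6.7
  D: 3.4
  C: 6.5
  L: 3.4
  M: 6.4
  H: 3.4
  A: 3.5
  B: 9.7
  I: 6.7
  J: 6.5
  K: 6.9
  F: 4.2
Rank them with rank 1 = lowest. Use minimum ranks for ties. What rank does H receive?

Sorted (ascending): 3.4, 3.4, 3.4, 3.5, 4.2, 6.4, 6.5, 6.5, 6.7, 6.7, 6.9, 9.7
The 3 values of 3.4 occupy positions 1–3 → each gets rank 1.
The 2 values of 6.5 occupy positions 7–8 → each gets rank 7.
The 2 values of 6.7 occupy positions 9–10 → each gets rank 9.
H has value 3.4 → rank 1.

1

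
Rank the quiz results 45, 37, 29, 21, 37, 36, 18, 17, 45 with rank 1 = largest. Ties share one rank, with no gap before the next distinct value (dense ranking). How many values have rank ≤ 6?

Sorted (descending): 45, 45, 37, 37, 36, 29, 21, 18, 17
The 2 values of 45 share dense rank 1.
The 2 values of 37 share dense rank 2.
Remaining distinct values take the next consecutive integers.
Ranks ≤ 6: {1, 1, 2, 2, 3, 4, 5, 6} → 8 values.

8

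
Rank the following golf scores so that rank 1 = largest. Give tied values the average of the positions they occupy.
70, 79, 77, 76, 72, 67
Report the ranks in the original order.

5, 1, 2, 3, 4, 6

Sorted (descending): 79, 77, 76, 72, 70, 67
No ties — each value takes its position as its rank.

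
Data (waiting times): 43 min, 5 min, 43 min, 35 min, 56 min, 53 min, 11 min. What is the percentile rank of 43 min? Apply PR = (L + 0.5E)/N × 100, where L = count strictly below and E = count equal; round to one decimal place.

N = 7.
Strictly below 43: 3. Equal to 43: 2.
PR = (3 + 0.5·2)/7 × 100 = 57.1

57.1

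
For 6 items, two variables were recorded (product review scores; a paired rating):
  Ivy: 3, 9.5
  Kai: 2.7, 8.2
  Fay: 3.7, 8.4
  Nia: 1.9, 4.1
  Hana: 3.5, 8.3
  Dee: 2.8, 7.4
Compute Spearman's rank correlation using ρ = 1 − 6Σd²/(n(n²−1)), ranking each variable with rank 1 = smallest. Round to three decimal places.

0.771

Ranks of variable 1: 4, 2, 6, 1, 5, 3
Ranks of variable 2: 6, 3, 5, 1, 4, 2
d = r₁ − r₂: -2, -1, 1, 0, 1, 1
d²: 4, 1, 1, 0, 1, 1; Σd² = 8
ρ = 1 − 6·8/(6·35) = 1 − 48/210 = 0.771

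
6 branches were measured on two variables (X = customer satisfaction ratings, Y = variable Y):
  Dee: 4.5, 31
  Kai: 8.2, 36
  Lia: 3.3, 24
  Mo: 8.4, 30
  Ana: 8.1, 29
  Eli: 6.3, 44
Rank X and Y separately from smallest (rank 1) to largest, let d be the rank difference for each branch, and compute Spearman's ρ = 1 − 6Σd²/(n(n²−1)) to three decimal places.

Ranks of variable 1: 2, 5, 1, 6, 4, 3
Ranks of variable 2: 4, 5, 1, 3, 2, 6
d = r₁ − r₂: -2, 0, 0, 3, 2, -3
d²: 4, 0, 0, 9, 4, 9; Σd² = 26
ρ = 1 − 6·26/(6·35) = 1 − 156/210 = 0.257

0.257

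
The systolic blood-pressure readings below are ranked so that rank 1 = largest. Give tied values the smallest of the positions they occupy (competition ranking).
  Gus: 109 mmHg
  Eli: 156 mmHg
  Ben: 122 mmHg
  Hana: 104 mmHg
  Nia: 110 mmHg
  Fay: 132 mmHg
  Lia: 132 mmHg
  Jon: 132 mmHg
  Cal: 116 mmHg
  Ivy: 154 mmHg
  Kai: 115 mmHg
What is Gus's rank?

Sorted (descending): 156, 154, 132, 132, 132, 122, 116, 115, 110, 109, 104
The 3 values of 132 occupy positions 3–5 → each gets rank 3.
Gus has value 109 mmHg → rank 10.

10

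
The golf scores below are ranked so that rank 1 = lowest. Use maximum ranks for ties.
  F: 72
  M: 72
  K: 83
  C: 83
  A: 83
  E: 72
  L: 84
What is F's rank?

3

Sorted (ascending): 72, 72, 72, 83, 83, 83, 84
The 3 values of 72 occupy positions 1–3 → each gets rank 3.
The 3 values of 83 occupy positions 4–6 → each gets rank 6.
F has value 72 → rank 3.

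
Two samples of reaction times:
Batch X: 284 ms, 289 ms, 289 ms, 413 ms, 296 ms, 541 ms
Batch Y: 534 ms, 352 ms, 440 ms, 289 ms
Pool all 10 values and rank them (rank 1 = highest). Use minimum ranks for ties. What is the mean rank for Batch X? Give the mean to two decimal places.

5.83

Sorted (descending): 541, 534, 440, 413, 352, 296, 289, 289, 289, 284
The 3 values of 289 occupy positions 7–9 → each gets rank 7.
Batch X values → pooled ranks: 284→10, 289→7, 289→7, 413→4, 296→6, 541→1
Mean rank = (10 + 7 + 7 + 4 + 6 + 1) / 6 = 5.83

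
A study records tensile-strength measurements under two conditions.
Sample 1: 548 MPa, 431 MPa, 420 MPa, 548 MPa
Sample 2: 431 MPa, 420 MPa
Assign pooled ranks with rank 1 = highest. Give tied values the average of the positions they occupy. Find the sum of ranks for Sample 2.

Sorted (descending): 548, 548, 431, 431, 420, 420
The 2 values of 548 occupy positions 1–2 → average rank (1+2)/2 = 1.5.
The 2 values of 431 occupy positions 3–4 → average rank (3+4)/2 = 3.5.
The 2 values of 420 occupy positions 5–6 → average rank (5+6)/2 = 5.5.
Sample 2 values → pooled ranks: 431→3.5, 420→5.5
Rank sum = 3.5 + 5.5 = 9

9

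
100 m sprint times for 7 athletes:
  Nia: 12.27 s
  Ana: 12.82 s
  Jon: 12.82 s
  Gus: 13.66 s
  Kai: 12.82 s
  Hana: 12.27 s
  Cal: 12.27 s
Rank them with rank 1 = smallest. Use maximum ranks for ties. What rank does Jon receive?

6

Sorted (ascending): 12.27, 12.27, 12.27, 12.82, 12.82, 12.82, 13.66
The 3 values of 12.27 occupy positions 1–3 → each gets rank 3.
The 3 values of 12.82 occupy positions 4–6 → each gets rank 6.
Jon has value 12.82 s → rank 6.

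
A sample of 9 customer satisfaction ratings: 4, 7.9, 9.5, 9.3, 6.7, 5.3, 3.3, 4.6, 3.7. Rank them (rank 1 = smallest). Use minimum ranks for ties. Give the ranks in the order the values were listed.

Sorted (ascending): 3.3, 3.7, 4, 4.6, 5.3, 6.7, 7.9, 9.3, 9.5
No ties — each value takes its position as its rank.

3, 7, 9, 8, 6, 5, 1, 4, 2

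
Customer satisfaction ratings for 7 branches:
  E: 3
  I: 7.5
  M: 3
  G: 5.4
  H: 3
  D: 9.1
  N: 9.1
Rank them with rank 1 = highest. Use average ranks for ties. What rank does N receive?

Sorted (descending): 9.1, 9.1, 7.5, 5.4, 3, 3, 3
The 2 values of 9.1 occupy positions 1–2 → average rank (1+2)/2 = 1.5.
The 3 values of 3 occupy positions 5–7 → average rank 6.
N has value 9.1 → rank 1.5.

1.5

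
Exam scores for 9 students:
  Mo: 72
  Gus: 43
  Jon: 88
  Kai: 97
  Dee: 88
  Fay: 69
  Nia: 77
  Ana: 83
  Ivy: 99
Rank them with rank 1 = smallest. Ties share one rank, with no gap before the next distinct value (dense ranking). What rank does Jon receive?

6

Sorted (ascending): 43, 69, 72, 77, 83, 88, 88, 97, 99
The 2 values of 88 share dense rank 6.
Remaining distinct values take the next consecutive integers.
Jon has value 88 → rank 6.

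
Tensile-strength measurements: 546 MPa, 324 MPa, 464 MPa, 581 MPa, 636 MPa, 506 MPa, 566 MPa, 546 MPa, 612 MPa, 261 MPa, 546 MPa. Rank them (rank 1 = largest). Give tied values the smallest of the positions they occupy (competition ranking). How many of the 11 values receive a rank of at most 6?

Sorted (descending): 636, 612, 581, 566, 546, 546, 546, 506, 464, 324, 261
The 3 values of 546 occupy positions 5–7 → each gets rank 5.
Ranks ≤ 6: {1, 2, 3, 4, 5, 5, 5} → 7 values.

7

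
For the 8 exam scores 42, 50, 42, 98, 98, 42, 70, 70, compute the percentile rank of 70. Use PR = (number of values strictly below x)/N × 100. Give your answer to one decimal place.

N = 8.
Strictly below 70: 4. Equal to 70: 2.
PR = 4/8 × 100 = 50.0

50.0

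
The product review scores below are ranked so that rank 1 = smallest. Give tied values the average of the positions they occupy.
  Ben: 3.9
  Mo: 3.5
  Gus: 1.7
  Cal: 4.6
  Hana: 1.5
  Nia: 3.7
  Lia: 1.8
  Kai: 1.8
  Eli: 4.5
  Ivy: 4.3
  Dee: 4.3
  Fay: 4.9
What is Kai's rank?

3.5

Sorted (ascending): 1.5, 1.7, 1.8, 1.8, 3.5, 3.7, 3.9, 4.3, 4.3, 4.5, 4.6, 4.9
The 2 values of 1.8 occupy positions 3–4 → average rank (3+4)/2 = 3.5.
The 2 values of 4.3 occupy positions 8–9 → average rank (8+9)/2 = 8.5.
Kai has value 1.8 → rank 3.5.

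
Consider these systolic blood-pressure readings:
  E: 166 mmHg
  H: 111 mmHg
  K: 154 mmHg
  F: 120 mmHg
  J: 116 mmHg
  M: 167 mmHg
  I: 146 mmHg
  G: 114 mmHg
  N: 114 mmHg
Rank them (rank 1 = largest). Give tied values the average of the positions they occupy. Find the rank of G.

7.5

Sorted (descending): 167, 166, 154, 146, 120, 116, 114, 114, 111
The 2 values of 114 occupy positions 7–8 → average rank (7+8)/2 = 7.5.
G has value 114 mmHg → rank 7.5.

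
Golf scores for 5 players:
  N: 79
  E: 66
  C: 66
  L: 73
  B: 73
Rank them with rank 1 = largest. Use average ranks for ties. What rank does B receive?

2.5

Sorted (descending): 79, 73, 73, 66, 66
The 2 values of 73 occupy positions 2–3 → average rank (2+3)/2 = 2.5.
The 2 values of 66 occupy positions 4–5 → average rank (4+5)/2 = 4.5.
B has value 73 → rank 2.5.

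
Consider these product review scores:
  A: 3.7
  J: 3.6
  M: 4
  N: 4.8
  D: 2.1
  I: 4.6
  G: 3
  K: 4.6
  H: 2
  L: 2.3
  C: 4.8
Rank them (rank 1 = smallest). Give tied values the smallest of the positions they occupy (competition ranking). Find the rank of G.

Sorted (ascending): 2, 2.1, 2.3, 3, 3.6, 3.7, 4, 4.6, 4.6, 4.8, 4.8
The 2 values of 4.6 occupy positions 8–9 → each gets rank 8.
The 2 values of 4.8 occupy positions 10–11 → each gets rank 10.
G has value 3 → rank 4.

4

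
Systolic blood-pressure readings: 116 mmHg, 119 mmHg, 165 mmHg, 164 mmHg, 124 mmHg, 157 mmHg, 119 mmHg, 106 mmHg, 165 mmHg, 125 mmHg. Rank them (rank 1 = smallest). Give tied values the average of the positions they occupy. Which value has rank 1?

106

Sorted (ascending): 106, 116, 119, 119, 124, 125, 157, 164, 165, 165
The 2 values of 119 occupy positions 3–4 → average rank (3+4)/2 = 3.5.
The 2 values of 165 occupy positions 9–10 → average rank (9+10)/2 = 9.5.
Rank 1 → value 106.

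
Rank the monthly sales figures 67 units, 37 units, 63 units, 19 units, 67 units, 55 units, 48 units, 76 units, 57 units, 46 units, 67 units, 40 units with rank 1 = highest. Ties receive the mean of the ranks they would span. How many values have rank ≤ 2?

Sorted (descending): 76, 67, 67, 67, 63, 57, 55, 48, 46, 40, 37, 19
The 3 values of 67 occupy positions 2–4 → average rank 3.
Ranks ≤ 2: {1} → 1 value.

1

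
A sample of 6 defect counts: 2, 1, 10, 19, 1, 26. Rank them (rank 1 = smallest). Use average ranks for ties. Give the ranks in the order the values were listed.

Sorted (ascending): 1, 1, 2, 10, 19, 26
The 2 values of 1 occupy positions 1–2 → average rank (1+2)/2 = 1.5.

3, 1.5, 4, 5, 1.5, 6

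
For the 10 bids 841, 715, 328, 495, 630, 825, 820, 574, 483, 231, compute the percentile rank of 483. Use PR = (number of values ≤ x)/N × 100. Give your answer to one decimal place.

30.0

N = 10.
Strictly below 483: 2. Equal to 483: 1.
PR = 3/10 × 100 = 30.0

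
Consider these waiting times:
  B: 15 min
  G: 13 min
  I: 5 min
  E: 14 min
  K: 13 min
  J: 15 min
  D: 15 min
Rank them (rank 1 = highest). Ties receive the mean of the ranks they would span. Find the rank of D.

Sorted (descending): 15, 15, 15, 14, 13, 13, 5
The 3 values of 15 occupy positions 1–3 → average rank 2.
The 2 values of 13 occupy positions 5–6 → average rank (5+6)/2 = 5.5.
D has value 15 min → rank 2.

2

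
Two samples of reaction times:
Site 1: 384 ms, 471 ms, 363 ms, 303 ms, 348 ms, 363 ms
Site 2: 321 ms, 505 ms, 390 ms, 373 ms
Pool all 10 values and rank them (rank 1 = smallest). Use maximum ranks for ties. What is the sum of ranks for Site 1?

Sorted (ascending): 303, 321, 348, 363, 363, 373, 384, 390, 471, 505
The 2 values of 363 occupy positions 4–5 → each gets rank 5.
Site 1 values → pooled ranks: 384→7, 471→9, 363→5, 303→1, 348→3, 363→5
Rank sum = 7 + 9 + 5 + 1 + 3 + 5 = 30

30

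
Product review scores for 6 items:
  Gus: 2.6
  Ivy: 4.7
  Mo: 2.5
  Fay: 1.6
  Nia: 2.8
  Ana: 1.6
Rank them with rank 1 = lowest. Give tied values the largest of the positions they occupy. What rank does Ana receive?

Sorted (ascending): 1.6, 1.6, 2.5, 2.6, 2.8, 4.7
The 2 values of 1.6 occupy positions 1–2 → each gets rank 2.
Ana has value 1.6 → rank 2.

2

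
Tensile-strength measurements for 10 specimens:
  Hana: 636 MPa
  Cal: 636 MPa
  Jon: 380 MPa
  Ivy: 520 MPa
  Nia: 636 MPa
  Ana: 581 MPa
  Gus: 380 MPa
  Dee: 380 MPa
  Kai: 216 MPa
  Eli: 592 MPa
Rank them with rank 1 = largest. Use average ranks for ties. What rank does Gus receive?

8

Sorted (descending): 636, 636, 636, 592, 581, 520, 380, 380, 380, 216
The 3 values of 636 occupy positions 1–3 → average rank 2.
The 3 values of 380 occupy positions 7–9 → average rank 8.
Gus has value 380 MPa → rank 8.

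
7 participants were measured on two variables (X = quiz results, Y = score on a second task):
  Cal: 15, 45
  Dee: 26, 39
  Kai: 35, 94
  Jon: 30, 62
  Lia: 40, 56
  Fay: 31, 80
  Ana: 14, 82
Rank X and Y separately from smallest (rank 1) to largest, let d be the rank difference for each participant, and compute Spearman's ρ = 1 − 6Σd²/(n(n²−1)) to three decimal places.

0.179

Ranks of variable 1: 2, 3, 6, 4, 7, 5, 1
Ranks of variable 2: 2, 1, 7, 4, 3, 5, 6
d = r₁ − r₂: 0, 2, -1, 0, 4, 0, -5
d²: 0, 4, 1, 0, 16, 0, 25; Σd² = 46
ρ = 1 − 6·46/(7·48) = 1 − 276/336 = 0.179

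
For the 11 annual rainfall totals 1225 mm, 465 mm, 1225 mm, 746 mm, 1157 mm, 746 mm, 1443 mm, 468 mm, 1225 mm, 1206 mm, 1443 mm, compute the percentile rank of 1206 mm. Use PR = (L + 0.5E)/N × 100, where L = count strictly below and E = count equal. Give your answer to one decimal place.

50.0

N = 11.
Strictly below 1206: 5. Equal to 1206: 1.
PR = (5 + 0.5·1)/11 × 100 = 50.0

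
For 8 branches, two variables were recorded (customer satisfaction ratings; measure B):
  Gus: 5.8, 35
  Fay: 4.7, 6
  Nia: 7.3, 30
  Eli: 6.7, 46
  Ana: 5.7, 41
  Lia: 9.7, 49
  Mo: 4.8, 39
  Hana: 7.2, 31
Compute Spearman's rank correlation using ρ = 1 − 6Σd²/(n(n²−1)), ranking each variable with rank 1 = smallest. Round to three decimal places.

Ranks of variable 1: 4, 1, 7, 5, 3, 8, 2, 6
Ranks of variable 2: 4, 1, 2, 7, 6, 8, 5, 3
d = r₁ − r₂: 0, 0, 5, -2, -3, 0, -3, 3
d²: 0, 0, 25, 4, 9, 0, 9, 9; Σd² = 56
ρ = 1 − 6·56/(8·63) = 1 − 336/504 = 0.333

0.333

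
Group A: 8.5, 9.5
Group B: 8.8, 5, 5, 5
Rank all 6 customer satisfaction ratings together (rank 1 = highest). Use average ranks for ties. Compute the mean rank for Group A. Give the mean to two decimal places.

2.00

Sorted (descending): 9.5, 8.8, 8.5, 5, 5, 5
The 3 values of 5 occupy positions 4–6 → average rank 5.
Group A values → pooled ranks: 8.5→3, 9.5→1
Mean rank = (3 + 1) / 2 = 2.00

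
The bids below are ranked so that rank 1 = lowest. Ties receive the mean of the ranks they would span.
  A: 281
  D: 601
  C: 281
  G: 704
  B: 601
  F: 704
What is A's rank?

1.5

Sorted (ascending): 281, 281, 601, 601, 704, 704
The 2 values of 281 occupy positions 1–2 → average rank (1+2)/2 = 1.5.
The 2 values of 601 occupy positions 3–4 → average rank (3+4)/2 = 3.5.
The 2 values of 704 occupy positions 5–6 → average rank (5+6)/2 = 5.5.
A has value 281 → rank 1.5.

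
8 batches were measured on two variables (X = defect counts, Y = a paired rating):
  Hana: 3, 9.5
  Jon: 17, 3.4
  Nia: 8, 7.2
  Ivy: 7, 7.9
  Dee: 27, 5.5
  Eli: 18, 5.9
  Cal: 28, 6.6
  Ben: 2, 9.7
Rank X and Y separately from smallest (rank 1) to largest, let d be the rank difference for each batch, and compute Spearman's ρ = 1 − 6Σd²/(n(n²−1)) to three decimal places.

-0.786

Ranks of variable 1: 2, 5, 4, 3, 7, 6, 8, 1
Ranks of variable 2: 7, 1, 5, 6, 2, 3, 4, 8
d = r₁ − r₂: -5, 4, -1, -3, 5, 3, 4, -7
d²: 25, 16, 1, 9, 25, 9, 16, 49; Σd² = 150
ρ = 1 − 6·150/(8·63) = 1 − 900/504 = -0.786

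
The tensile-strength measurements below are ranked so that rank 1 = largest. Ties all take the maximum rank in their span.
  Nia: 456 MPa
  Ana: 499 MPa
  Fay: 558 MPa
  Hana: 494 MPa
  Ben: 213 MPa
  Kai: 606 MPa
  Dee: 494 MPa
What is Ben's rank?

Sorted (descending): 606, 558, 499, 494, 494, 456, 213
The 2 values of 494 occupy positions 4–5 → each gets rank 5.
Ben has value 213 MPa → rank 7.

7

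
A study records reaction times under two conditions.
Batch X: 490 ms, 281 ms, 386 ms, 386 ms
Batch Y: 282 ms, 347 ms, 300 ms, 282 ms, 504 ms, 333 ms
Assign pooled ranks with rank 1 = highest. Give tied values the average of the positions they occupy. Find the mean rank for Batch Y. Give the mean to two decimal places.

Sorted (descending): 504, 490, 386, 386, 347, 333, 300, 282, 282, 281
The 2 values of 386 occupy positions 3–4 → average rank (3+4)/2 = 3.5.
The 2 values of 282 occupy positions 8–9 → average rank (8+9)/2 = 8.5.
Batch Y values → pooled ranks: 282→8.5, 347→5, 300→7, 282→8.5, 504→1, 333→6
Mean rank = (8.5 + 5 + 7 + 8.5 + 1 + 6) / 6 = 6.00

6.00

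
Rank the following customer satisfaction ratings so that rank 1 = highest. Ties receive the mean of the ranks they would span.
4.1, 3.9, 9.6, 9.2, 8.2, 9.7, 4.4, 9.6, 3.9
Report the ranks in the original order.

7, 8.5, 2.5, 4, 5, 1, 6, 2.5, 8.5

Sorted (descending): 9.7, 9.6, 9.6, 9.2, 8.2, 4.4, 4.1, 3.9, 3.9
The 2 values of 9.6 occupy positions 2–3 → average rank (2+3)/2 = 2.5.
The 2 values of 3.9 occupy positions 8–9 → average rank (8+9)/2 = 8.5.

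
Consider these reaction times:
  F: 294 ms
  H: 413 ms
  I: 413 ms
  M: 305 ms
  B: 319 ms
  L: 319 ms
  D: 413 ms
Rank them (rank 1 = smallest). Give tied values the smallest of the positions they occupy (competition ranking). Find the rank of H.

5

Sorted (ascending): 294, 305, 319, 319, 413, 413, 413
The 2 values of 319 occupy positions 3–4 → each gets rank 3.
The 3 values of 413 occupy positions 5–7 → each gets rank 5.
H has value 413 ms → rank 5.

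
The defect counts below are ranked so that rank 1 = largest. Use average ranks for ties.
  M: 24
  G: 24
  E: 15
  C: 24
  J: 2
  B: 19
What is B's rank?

Sorted (descending): 24, 24, 24, 19, 15, 2
The 3 values of 24 occupy positions 1–3 → average rank 2.
B has value 19 → rank 4.

4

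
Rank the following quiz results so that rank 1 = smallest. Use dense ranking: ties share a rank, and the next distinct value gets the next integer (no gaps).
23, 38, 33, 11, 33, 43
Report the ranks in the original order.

Sorted (ascending): 11, 23, 33, 33, 38, 43
The 2 values of 33 share dense rank 3.
Remaining distinct values take the next consecutive integers.

2, 4, 3, 1, 3, 5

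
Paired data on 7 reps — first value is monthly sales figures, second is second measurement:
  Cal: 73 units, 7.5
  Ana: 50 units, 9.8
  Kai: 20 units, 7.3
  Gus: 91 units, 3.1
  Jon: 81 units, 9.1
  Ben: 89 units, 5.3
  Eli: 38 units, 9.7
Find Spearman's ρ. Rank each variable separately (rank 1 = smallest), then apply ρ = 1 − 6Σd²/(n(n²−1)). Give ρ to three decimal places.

Ranks of variable 1: 4, 3, 1, 7, 5, 6, 2
Ranks of variable 2: 4, 7, 3, 1, 5, 2, 6
d = r₁ − r₂: 0, -4, -2, 6, 0, 4, -4
d²: 0, 16, 4, 36, 0, 16, 16; Σd² = 88
ρ = 1 − 6·88/(7·48) = 1 − 528/336 = -0.571

-0.571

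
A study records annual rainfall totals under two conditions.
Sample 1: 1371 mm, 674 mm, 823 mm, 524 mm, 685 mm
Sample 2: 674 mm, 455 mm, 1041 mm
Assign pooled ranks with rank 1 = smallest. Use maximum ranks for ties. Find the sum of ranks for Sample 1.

Sorted (ascending): 455, 524, 674, 674, 685, 823, 1041, 1371
The 2 values of 674 occupy positions 3–4 → each gets rank 4.
Sample 1 values → pooled ranks: 1371→8, 674→4, 823→6, 524→2, 685→5
Rank sum = 8 + 4 + 6 + 2 + 5 = 25

25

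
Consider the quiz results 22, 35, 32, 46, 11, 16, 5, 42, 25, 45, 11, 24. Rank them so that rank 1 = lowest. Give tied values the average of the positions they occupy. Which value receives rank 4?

16

Sorted (ascending): 5, 11, 11, 16, 22, 24, 25, 32, 35, 42, 45, 46
The 2 values of 11 occupy positions 2–3 → average rank (2+3)/2 = 2.5.
Rank 4 → value 16.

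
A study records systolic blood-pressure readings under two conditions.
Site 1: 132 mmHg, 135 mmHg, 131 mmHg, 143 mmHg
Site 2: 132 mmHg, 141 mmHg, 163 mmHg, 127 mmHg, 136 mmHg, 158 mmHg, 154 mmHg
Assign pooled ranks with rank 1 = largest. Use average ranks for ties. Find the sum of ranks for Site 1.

Sorted (descending): 163, 158, 154, 143, 141, 136, 135, 132, 132, 131, 127
The 2 values of 132 occupy positions 8–9 → average rank (8+9)/2 = 8.5.
Site 1 values → pooled ranks: 132→8.5, 135→7, 131→10, 143→4
Rank sum = 8.5 + 7 + 10 + 4 = 29.5

29.5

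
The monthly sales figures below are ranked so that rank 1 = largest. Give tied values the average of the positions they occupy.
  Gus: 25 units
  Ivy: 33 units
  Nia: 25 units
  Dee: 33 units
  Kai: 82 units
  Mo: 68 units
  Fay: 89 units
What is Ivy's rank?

4.5

Sorted (descending): 89, 82, 68, 33, 33, 25, 25
The 2 values of 33 occupy positions 4–5 → average rank (4+5)/2 = 4.5.
The 2 values of 25 occupy positions 6–7 → average rank (6+7)/2 = 6.5.
Ivy has value 33 units → rank 4.5.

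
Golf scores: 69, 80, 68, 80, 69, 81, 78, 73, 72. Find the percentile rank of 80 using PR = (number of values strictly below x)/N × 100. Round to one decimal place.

66.7

N = 9.
Strictly below 80: 6. Equal to 80: 2.
PR = 6/9 × 100 = 66.7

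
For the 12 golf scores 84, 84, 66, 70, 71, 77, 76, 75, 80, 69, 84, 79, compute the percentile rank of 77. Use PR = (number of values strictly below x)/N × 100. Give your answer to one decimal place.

50.0

N = 12.
Strictly below 77: 6. Equal to 77: 1.
PR = 6/12 × 100 = 50.0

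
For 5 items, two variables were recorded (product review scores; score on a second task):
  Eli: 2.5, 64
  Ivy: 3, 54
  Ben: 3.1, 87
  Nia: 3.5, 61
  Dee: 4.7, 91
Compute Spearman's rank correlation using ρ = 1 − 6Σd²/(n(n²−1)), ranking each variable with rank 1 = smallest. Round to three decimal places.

Ranks of variable 1: 1, 2, 3, 4, 5
Ranks of variable 2: 3, 1, 4, 2, 5
d = r₁ − r₂: -2, 1, -1, 2, 0
d²: 4, 1, 1, 4, 0; Σd² = 10
ρ = 1 − 6·10/(5·24) = 1 − 60/120 = 0.500

0.500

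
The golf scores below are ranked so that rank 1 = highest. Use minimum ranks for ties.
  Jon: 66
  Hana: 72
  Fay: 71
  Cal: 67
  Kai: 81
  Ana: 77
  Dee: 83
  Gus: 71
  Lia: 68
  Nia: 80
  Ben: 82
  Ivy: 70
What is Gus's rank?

Sorted (descending): 83, 82, 81, 80, 77, 72, 71, 71, 70, 68, 67, 66
The 2 values of 71 occupy positions 7–8 → each gets rank 7.
Gus has value 71 → rank 7.

7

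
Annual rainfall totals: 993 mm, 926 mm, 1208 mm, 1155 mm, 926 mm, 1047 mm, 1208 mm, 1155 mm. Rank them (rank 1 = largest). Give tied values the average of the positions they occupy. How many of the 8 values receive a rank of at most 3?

Sorted (descending): 1208, 1208, 1155, 1155, 1047, 993, 926, 926
The 2 values of 1208 occupy positions 1–2 → average rank (1+2)/2 = 1.5.
The 2 values of 1155 occupy positions 3–4 → average rank (3+4)/2 = 3.5.
The 2 values of 926 occupy positions 7–8 → average rank (7+8)/2 = 7.5.
Ranks ≤ 3: {1.5, 1.5} → 2 values.

2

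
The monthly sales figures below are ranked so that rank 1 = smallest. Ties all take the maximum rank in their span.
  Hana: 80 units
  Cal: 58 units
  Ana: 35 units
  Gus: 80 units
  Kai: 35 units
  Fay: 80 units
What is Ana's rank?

Sorted (ascending): 35, 35, 58, 80, 80, 80
The 2 values of 35 occupy positions 1–2 → each gets rank 2.
The 3 values of 80 occupy positions 4–6 → each gets rank 6.
Ana has value 35 units → rank 2.

2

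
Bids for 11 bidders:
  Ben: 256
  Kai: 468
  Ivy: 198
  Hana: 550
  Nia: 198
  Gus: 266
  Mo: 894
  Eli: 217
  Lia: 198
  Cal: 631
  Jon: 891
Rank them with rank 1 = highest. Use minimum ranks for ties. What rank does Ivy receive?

9

Sorted (descending): 894, 891, 631, 550, 468, 266, 256, 217, 198, 198, 198
The 3 values of 198 occupy positions 9–11 → each gets rank 9.
Ivy has value 198 → rank 9.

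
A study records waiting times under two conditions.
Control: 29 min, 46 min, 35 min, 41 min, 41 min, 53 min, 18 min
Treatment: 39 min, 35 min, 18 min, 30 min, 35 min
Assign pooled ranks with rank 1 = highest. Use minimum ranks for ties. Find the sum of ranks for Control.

36

Sorted (descending): 53, 46, 41, 41, 39, 35, 35, 35, 30, 29, 18, 18
The 2 values of 41 occupy positions 3–4 → each gets rank 3.
The 3 values of 35 occupy positions 6–8 → each gets rank 6.
The 2 values of 18 occupy positions 11–12 → each gets rank 11.
Control values → pooled ranks: 29→10, 46→2, 35→6, 41→3, 41→3, 53→1, 18→11
Rank sum = 10 + 2 + 6 + 3 + 3 + 1 + 11 = 36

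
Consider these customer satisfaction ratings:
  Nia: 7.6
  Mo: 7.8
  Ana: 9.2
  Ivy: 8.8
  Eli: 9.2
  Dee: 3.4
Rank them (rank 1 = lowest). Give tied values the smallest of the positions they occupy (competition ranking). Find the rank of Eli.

Sorted (ascending): 3.4, 7.6, 7.8, 8.8, 9.2, 9.2
The 2 values of 9.2 occupy positions 5–6 → each gets rank 5.
Eli has value 9.2 → rank 5.

5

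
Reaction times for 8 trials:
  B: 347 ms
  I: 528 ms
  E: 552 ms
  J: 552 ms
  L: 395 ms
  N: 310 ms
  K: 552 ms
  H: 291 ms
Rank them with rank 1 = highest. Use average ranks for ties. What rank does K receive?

Sorted (descending): 552, 552, 552, 528, 395, 347, 310, 291
The 3 values of 552 occupy positions 1–3 → average rank 2.
K has value 552 ms → rank 2.

2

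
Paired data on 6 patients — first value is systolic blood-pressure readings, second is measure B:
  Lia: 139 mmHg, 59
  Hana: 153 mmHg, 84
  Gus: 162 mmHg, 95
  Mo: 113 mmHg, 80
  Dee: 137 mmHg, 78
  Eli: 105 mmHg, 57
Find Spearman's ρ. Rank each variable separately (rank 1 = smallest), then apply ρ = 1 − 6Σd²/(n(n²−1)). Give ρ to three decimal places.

Ranks of variable 1: 4, 5, 6, 2, 3, 1
Ranks of variable 2: 2, 5, 6, 4, 3, 1
d = r₁ − r₂: 2, 0, 0, -2, 0, 0
d²: 4, 0, 0, 4, 0, 0; Σd² = 8
ρ = 1 − 6·8/(6·35) = 1 − 48/210 = 0.771

0.771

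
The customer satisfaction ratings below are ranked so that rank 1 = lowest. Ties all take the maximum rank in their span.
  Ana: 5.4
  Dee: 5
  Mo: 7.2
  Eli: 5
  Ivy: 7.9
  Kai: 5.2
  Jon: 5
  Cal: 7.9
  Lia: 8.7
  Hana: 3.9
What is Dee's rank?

Sorted (ascending): 3.9, 5, 5, 5, 5.2, 5.4, 7.2, 7.9, 7.9, 8.7
The 3 values of 5 occupy positions 2–4 → each gets rank 4.
The 2 values of 7.9 occupy positions 8–9 → each gets rank 9.
Dee has value 5 → rank 4.

4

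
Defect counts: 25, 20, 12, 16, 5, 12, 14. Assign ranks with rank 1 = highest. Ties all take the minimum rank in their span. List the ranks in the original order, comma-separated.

1, 2, 5, 3, 7, 5, 4

Sorted (descending): 25, 20, 16, 14, 12, 12, 5
The 2 values of 12 occupy positions 5–6 → each gets rank 5.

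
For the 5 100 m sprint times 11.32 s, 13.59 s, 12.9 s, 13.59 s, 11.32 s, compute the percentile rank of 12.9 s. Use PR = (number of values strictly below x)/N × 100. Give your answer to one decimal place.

40.0

N = 5.
Strictly below 12.9: 2. Equal to 12.9: 1.
PR = 2/5 × 100 = 40.0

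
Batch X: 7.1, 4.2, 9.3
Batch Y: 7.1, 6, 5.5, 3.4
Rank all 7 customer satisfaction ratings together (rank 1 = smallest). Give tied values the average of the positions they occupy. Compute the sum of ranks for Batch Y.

Sorted (ascending): 3.4, 4.2, 5.5, 6, 7.1, 7.1, 9.3
The 2 values of 7.1 occupy positions 5–6 → average rank (5+6)/2 = 5.5.
Batch Y values → pooled ranks: 7.1→5.5, 6→4, 5.5→3, 3.4→1
Rank sum = 5.5 + 4 + 3 + 1 = 13.5

13.5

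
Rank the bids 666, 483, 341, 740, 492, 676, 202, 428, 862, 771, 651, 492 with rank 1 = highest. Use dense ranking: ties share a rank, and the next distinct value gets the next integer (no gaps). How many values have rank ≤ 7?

8

Sorted (descending): 862, 771, 740, 676, 666, 651, 492, 492, 483, 428, 341, 202
The 2 values of 492 share dense rank 7.
Remaining distinct values take the next consecutive integers.
Ranks ≤ 7: {1, 2, 3, 4, 5, 6, 7, 7} → 8 values.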